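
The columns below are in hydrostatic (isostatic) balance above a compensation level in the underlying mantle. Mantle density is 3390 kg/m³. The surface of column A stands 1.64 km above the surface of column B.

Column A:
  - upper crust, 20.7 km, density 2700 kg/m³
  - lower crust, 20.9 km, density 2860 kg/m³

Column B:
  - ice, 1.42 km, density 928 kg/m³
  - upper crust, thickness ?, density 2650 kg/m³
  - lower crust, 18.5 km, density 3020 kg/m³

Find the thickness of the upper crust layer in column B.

Take the compensation level at the base of the deeper column (depth z_c below the surface of column A) and equate Σ ρ_i t_i down to z_c; mantle fills any gap and the z_c terms cancel.
Column A: 20.7×2700 + 20.9×2860 + (z_c − 41.6)×3390
Column B: 1.64×0 + 1.42×928 + x×2650 + 18.5×3020 + (z_c − 1.64 − 19.92 − x)×3390
The z_c×3390 term appears on both sides and cancels. Collect the known terms of each column as K = Σ(ρt)_known − 3390 × (depth of known layers): K_A = 115664 − 3390×41.6 = −25360; K_B = 57187.76 − 3390×(1.64 + 19.92) = −15900.64.
Balance: K_A = K_B − x×(3390 − 2650), so x = (K_B − K_A)/(3390 − 2650) = 9459.36/740 = 12.8 km.

12.8 km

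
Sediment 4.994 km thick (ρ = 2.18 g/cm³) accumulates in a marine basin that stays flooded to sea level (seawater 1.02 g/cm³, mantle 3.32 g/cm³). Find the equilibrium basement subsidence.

2.52 km

Submarine loading: the sediment displaces seawater, and the subsidence is in turn flooded, so s (ρ_m − ρ_w) = t (ρ_sed − ρ_w).
s = 4.994 km × (2.18 − 1.02) / (3.32 − 1.02) = 2.52 km.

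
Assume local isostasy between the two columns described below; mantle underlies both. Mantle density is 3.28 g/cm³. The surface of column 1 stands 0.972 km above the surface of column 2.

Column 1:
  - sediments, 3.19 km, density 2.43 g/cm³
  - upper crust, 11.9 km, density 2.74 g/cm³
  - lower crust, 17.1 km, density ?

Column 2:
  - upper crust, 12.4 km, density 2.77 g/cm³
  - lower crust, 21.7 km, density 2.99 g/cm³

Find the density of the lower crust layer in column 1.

2.89 g/cm³

Take the compensation level at the base of the deeper column (depth z_c below the surface of column 1) and equate Σ ρ_i t_i down to z_c; mantle fills any gap and the z_c terms cancel.
Column 1: 3.19×2.43 + 11.9×2.74 + 17.1×ρ + (z_c − 32.19)×3.28
Column 2: 0.972×0 + 12.4×2.77 + 21.7×2.99 + (z_c − 0.972 − 34.1)×3.28
The z_c×3.28 term appears on both sides and cancels. Collect the known terms of each column as K = Σ(ρt)_known − 3.28 × (depth of known layers): K_1 = 40.3577 − 3.28×32.19 = −65.2255; K_2 = 99.231 − 3.28×(0.972 + 34.1) = −15.80516.
Balance: K_1 + 17.1×ρ = K_2, so ρ = (K_2 − K_1)/17.1 = 49.4203/17.1 = 2.89 g/cm³.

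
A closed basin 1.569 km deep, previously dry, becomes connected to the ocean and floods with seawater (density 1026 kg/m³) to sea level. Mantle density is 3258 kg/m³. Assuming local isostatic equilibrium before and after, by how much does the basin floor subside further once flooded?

After flooding the water column is d + s deep. Its weight must equal the weight of mantle displaced by the extra subsidence s: (d + s) ρ_w = s ρ_m.
s = d ρ_w / (ρ_m − ρ_w) = 1.569 km × 1026/(3258 − 1026) = 0.721 km.

0.721 km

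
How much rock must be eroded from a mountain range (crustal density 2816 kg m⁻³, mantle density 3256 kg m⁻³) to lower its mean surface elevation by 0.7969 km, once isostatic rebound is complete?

5.9 km

Net drop Δ = e − u = e − e ρ_c/ρ_m = e (ρ_m − ρ_c)/ρ_m.
e = Δ ρ_m/(ρ_m − ρ_c) = 0.7969 km × 3256/440 = 5.9 km.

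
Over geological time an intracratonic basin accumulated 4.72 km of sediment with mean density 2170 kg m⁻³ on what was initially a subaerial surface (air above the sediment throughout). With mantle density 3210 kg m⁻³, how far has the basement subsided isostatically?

3.19 km

Subaerial load: s = t ρ_sed / ρ_m = 4.72 km × 2170/3210 = 3.19 km.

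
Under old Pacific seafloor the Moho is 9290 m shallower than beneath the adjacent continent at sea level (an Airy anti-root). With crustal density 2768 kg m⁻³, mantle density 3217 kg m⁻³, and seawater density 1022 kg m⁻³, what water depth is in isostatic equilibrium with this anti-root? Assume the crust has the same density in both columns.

2390 m

Replacing a thickness d of crust by seawater at the top must be balanced by replacing crust with mantle at the base: d (ρ_c − ρ_w) = a (ρ_m − ρ_c).
d = a (ρ_m − ρ_c)/(ρ_c − ρ_w) = 9290 m × 449/1746 = 2390 m.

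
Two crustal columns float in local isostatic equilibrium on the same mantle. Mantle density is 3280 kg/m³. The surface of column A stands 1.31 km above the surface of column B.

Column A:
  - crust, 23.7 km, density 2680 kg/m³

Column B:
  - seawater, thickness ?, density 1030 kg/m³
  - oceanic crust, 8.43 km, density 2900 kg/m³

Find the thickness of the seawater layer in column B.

Take the compensation level at the base of the deeper column (depth z_c below the surface of column A) and equate Σ ρ_i t_i down to z_c; mantle fills any gap and the z_c terms cancel.
Column A: 23.7×2680 + (z_c − 23.7)×3280
Column B: 1.31×0 + x×1030 + 8.43×2900 + (z_c − 1.31 − 8.43 − x)×3280
The z_c×3280 term appears on both sides and cancels. Collect the known terms of each column as K = Σ(ρt)_known − 3280 × (depth of known layers): K_A = 63516 − 3280×23.7 = −14220; K_B = 24447 − 3280×(1.31 + 8.43) = −7500.2.
Balance: K_A = K_B − x×(3280 − 1030), so x = (K_B − K_A)/(3280 − 1030) = 6719.8/2250 = 2.99 km.

2.99 km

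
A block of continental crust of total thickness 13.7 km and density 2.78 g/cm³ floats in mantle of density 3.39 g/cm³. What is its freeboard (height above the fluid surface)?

Floating equilibrium: submerged depth d = t ρ_obj/ρ_fluid = 13.7 km × 2.78/3.39 = 11.23 km.
Freeboard = t − d = 13.7 km − 11.23 km = 2.47 km.

2.47 km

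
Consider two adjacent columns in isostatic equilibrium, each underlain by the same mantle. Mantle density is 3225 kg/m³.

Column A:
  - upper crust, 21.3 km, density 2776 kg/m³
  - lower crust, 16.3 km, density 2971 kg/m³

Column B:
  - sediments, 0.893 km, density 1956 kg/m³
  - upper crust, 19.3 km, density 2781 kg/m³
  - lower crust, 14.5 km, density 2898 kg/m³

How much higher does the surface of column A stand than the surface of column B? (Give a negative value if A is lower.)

For any compensation level in the mantle, the mantle terms cancel and isostasy reduces to e = (Σt_A − Σt_B) − (Σ(ρt)_A − Σ(ρt)_B) / ρ_m.
Σt_A = 37.6 km; Σt_B = 34.693 km; Σ(ρt)_A = 107556.1; Σ(ρt)_B = 97441.008 (in km·kg/m³).
e = (37.6 − 34.693) − (107556.1 − 97441.008) / 3225 = −0.229 km.

−0.229 km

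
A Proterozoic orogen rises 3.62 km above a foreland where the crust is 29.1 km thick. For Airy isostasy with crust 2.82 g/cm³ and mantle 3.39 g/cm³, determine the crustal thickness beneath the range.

50.6 km

Root depth r = h ρ_c / (ρ_m − ρ_c) = 3.62 km × 2.82 / 0.57 = 17.91 km.
Total thickness = T + h + r = 29.1 km + 3.62 km + 17.91 km = 50.6 km.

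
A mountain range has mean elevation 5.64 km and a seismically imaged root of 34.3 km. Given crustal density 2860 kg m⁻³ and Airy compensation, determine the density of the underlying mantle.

Airy balance: ρ_c h = (ρ_m − ρ_c) r → ρ_m = ρ_c (1 + h/r).
ρ_m = 2860 × (1 + 5.64 km/34.3 km) = 3330 kg m⁻³.

3330 kg m⁻³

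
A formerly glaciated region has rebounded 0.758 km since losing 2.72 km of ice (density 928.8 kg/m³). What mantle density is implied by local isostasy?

ρ_m = ρ_ice t / u = 928.8 × 2.72 km/0.758 km = 3330 kg/m³.

3330 kg/m³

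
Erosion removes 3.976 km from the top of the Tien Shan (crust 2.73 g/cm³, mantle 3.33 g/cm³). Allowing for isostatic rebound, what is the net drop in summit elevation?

0.716 km

Rebound u = e ρ_c/ρ_m = 3.976 km × 2.73/3.33 = 3.26 km.
Net surface drop = e − u = 3.976 km − 3.26 km = e (ρ_m − ρ_c)/ρ_m = 0.716 km.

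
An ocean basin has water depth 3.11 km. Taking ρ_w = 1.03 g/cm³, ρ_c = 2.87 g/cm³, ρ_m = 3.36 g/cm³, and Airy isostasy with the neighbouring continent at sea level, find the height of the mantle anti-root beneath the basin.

11.7 km

By Archimedes' principle applied to the lithosphere: replacing crust with seawater at the top is compensated by replacing crust with mantle at the base: d (ρ_c − ρ_w) = a (ρ_m − ρ_c).
a = d (ρ_c − ρ_w)/(ρ_m − ρ_c) = 3.11 km × 1.84/0.49 = 11.7 km.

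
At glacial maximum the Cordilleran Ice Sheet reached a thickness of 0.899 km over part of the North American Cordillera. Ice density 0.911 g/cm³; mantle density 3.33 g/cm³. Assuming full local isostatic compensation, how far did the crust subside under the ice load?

By Archimedes' principle applied to the lithosphere: the ice load ρ_ice t is balanced by mantle displaced below, ρ_m s.
s = t ρ_ice / ρ_m = 0.899 km × 0.911/3.33 = 0.246 km.

0.246 km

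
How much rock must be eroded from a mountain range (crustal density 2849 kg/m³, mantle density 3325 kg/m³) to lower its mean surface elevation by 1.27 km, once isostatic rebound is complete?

8.87 km

Net drop Δ = e − u = e − e ρ_c/ρ_m = e (ρ_m − ρ_c)/ρ_m.
e = Δ ρ_m/(ρ_m − ρ_c) = 1.27 km × 3325/476 = 8.87 km.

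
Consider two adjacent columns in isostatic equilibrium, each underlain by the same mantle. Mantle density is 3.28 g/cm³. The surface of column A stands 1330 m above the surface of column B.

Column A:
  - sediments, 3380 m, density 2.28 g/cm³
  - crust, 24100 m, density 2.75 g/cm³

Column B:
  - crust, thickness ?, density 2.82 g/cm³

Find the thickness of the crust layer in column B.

25600 m

Take the compensation level at the base of the deeper column (depth z_c below the surface of column A) and equate Σ ρ_i t_i down to z_c; mantle fills any gap and the z_c terms cancel.
Column A: 3380×2.28 + 24100×2.75 + (z_c − 27480)×3.28
Column B: 1330×0 + x×2.82 + (z_c − 1330 − 0 − x)×3.28
The z_c×3.28 term appears on both sides and cancels. Collect the known terms of each column as K = Σ(ρt)_known − 3.28 × (depth of known layers): K_A = 73981.4 − 3.28×27480 = −16153; K_B = 0 − 3.28×(1330 + 0) = −4362.4.
Balance: K_A = K_B − x×(3.28 − 2.82), so x = (K_B − K_A)/(3.28 − 2.82) = 11790.6/0.46 = 25600 m.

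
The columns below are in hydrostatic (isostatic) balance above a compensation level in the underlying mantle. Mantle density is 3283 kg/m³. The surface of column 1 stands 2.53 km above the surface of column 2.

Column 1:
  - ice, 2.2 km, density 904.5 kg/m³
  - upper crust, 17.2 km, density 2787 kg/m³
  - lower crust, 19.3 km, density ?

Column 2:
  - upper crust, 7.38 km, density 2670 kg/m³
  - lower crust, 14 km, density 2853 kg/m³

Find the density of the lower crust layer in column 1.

3020 kg/m³

Take the compensation level at the base of the deeper column (depth z_c below the surface of column 1) and equate Σ ρ_i t_i down to z_c; mantle fills any gap and the z_c terms cancel.
Column 1: 2.2×904.5 + 17.2×2787 + 19.3×ρ + (z_c − 38.7)×3283
Column 2: 2.53×0 + 7.38×2670 + 14×2853 + (z_c − 2.53 − 21.38)×3283
The z_c×3283 term appears on both sides and cancels. Collect the known terms of each column as K = Σ(ρt)_known − 3283 × (depth of known layers): K_1 = 49926.3 − 3283×38.7 = −77125.8; K_2 = 59646.6 − 3283×(2.53 + 21.38) = −18849.93.
Balance: K_1 + 19.3×ρ = K_2, so ρ = (K_2 − K_1)/19.3 = 58275.9/19.3 = 3020 kg/m³.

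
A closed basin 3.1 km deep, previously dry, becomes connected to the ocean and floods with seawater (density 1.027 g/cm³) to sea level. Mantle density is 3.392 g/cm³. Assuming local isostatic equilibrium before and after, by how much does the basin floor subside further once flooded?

After flooding the water column is d + s deep. Its weight must equal the weight of mantle displaced by the extra subsidence s: (d + s) ρ_w = s ρ_m.
s = d ρ_w / (ρ_m − ρ_w) = 3.1 km × 1.027/(3.392 − 1.027) = 1.35 km.

1.35 km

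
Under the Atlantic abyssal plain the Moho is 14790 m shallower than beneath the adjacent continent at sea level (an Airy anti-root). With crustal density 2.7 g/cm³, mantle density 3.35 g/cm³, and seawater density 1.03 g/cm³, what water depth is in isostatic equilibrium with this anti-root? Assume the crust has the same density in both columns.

5760 m

Replacing a thickness d of crust by seawater at the top must be balanced by replacing crust with mantle at the base: d (ρ_c − ρ_w) = a (ρ_m − ρ_c).
d = a (ρ_m − ρ_c)/(ρ_c − ρ_w) = 14790 m × 0.65/1.67 = 5760 m.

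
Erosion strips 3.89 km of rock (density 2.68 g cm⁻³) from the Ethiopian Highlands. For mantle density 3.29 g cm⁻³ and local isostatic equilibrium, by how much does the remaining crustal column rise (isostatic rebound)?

3.17 km

Unloading: uplift u = e ρ_c/ρ_m = 3.89 km × 2.68/3.29 = 3.17 km.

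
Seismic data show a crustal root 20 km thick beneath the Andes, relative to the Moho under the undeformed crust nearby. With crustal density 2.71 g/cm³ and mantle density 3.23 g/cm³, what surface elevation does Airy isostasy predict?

For local isostatic compensation: ρ_c h = (ρ_m − ρ_c) r.
h = r (ρ_m − ρ_c) / ρ_c = 20 km × (3.23 − 2.71) / 2.71 = 3.84 km.

3.84 km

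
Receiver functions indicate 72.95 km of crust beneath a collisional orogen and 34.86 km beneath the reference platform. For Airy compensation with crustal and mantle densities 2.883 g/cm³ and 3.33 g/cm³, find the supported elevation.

Excess crust Δ = 72.95 km − 34.86 km = 38.09 km, split between elevation h and root r with h + r = Δ.
Airy balance ρ_c h = (ρ_m − ρ_c) r gives r = h ρ_c/(ρ_m − ρ_c), so h (1 + ρ_c/(ρ_m − ρ_c)) = Δ, i.e. h = Δ (ρ_m − ρ_c)/ρ_m.
h = 38.09 km × 0.447/3.33 = 5.11 km.

5.11 km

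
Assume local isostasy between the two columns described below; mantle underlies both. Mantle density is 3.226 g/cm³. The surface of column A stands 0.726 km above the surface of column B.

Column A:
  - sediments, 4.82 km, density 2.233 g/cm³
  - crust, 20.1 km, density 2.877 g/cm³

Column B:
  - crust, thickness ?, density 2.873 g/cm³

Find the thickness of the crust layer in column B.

26.8 km

Take the compensation level at the base of the deeper column (depth z_c below the surface of column A) and equate Σ ρ_i t_i down to z_c; mantle fills any gap and the z_c terms cancel.
Column A: 4.82×2.233 + 20.1×2.877 + (z_c − 24.92)×3.226
Column B: 0.726×0 + x×2.873 + (z_c − 0.726 − 0 − x)×3.226
The z_c×3.226 term appears on both sides and cancels. Collect the known terms of each column as K = Σ(ρt)_known − 3.226 × (depth of known layers): K_A = 68.59076 − 3.226×24.92 = −11.80116; K_B = 0 − 3.226×(0.726 + 0) = −2.342076.
Balance: K_A = K_B − x×(3.226 − 2.873), so x = (K_B − K_A)/(3.226 − 2.873) = 9.45908/0.353 = 26.8 km.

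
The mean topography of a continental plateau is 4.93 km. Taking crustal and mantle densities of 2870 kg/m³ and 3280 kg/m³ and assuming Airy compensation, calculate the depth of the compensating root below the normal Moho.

Equating mass per unit area of the two columns: the weight of the topography is balanced by the buoyancy of the root, ρ_c h = (ρ_m − ρ_c) r.
r = h · ρ_c / (ρ_m − ρ_c) = 4.93 km × 2870 / (3280 − 2870) = 34.5 km.

34.5 km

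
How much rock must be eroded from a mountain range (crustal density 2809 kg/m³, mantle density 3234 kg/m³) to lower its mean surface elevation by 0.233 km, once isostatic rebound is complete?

1.77 km

Net drop Δ = e − u = e − e ρ_c/ρ_m = e (ρ_m − ρ_c)/ρ_m.
e = Δ ρ_m/(ρ_m − ρ_c) = 0.233 km × 3234/425 = 1.77 km.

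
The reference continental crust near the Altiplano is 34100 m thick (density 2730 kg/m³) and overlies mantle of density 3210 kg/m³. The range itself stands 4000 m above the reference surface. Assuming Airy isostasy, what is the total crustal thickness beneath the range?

60800 m

Root depth r = h ρ_c / (ρ_m − ρ_c) = 4000 m × 2730 / 480 = 22750 m.
Total thickness = T + h + r = 34100 m + 4000 m + 22750 m = 60800 m.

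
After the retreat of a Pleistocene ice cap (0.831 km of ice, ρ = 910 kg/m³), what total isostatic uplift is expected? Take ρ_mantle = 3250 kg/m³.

0.233 km

Removing the load lets mantle flow back in; uplift u satisfies ρ_ice t = ρ_m u.
u = t ρ_ice/ρ_m = 0.831 km × 910/3250 = 0.233 km.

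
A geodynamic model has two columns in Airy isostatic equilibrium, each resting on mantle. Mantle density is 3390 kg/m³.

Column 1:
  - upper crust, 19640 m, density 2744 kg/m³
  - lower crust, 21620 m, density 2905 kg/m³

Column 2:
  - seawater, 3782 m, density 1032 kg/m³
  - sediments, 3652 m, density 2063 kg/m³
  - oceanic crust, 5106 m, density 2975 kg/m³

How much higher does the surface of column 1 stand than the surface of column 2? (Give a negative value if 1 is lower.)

2150 m

For any compensation level in the mantle, the mantle terms cancel and isostasy reduces to e = (Σt_1 − Σt_2) − (Σ(ρt)_1 − Σ(ρt)_2) / ρ_m.
Σt_1 = 41260 m; Σt_2 = 12540 m; Σ(ρt)_1 = 116698260; Σ(ρt)_2 = 26627450 (in m·kg/m³).
e = (41260 − 12540) − (116698260 − 26627450) / 3390 = 2150 m.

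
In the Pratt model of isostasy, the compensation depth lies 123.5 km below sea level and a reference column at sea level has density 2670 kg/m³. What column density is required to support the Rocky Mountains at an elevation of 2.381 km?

Pratt balance: ρ_ref D = ρ (D + h).
ρ = ρ_ref D/(D + h) = 2670 × 123.5 km/(123.5 km + 2.381 km) = 2620 kg/m³.

2620 kg/m³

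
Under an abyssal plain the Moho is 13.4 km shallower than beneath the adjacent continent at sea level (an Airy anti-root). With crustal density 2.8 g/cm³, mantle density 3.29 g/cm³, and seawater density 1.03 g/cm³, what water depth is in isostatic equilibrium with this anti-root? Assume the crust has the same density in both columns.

Replacing a thickness d of crust by seawater at the top must be balanced by replacing crust with mantle at the base: d (ρ_c − ρ_w) = a (ρ_m − ρ_c).
d = a (ρ_m − ρ_c)/(ρ_c − ρ_w) = 13.4 km × 0.49/1.77 = 3.71 km.

3.71 km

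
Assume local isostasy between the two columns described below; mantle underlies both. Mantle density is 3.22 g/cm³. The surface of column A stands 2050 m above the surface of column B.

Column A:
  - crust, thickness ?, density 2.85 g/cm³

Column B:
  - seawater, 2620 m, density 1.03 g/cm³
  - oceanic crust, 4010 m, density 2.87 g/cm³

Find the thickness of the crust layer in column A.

37100 m

Take the compensation level at the base of the deeper column (depth z_c below the surface of column A) and equate Σ ρ_i t_i down to z_c; mantle fills any gap and the z_c terms cancel.
Column A: x×2.85 + (z_c − 0 − x)×3.22
Column B: 2050×0 + 2620×1.03 + 4010×2.87 + (z_c − 2050 − 6630)×3.22
The z_c×3.22 term appears on both sides and cancels. Collect the known terms of each column as K = Σ(ρt)_known − 3.22 × (depth of known layers): K_A = 0 − 3.22×0 = 0; K_B = 14207.3 − 3.22×(2050 + 6630) = −13742.3.
Balance: K_A − x×(3.22 − 2.85) = K_B, so x = (K_A − K_B)/(3.22 − 2.85) = 13742.3/0.37 = 37100 m.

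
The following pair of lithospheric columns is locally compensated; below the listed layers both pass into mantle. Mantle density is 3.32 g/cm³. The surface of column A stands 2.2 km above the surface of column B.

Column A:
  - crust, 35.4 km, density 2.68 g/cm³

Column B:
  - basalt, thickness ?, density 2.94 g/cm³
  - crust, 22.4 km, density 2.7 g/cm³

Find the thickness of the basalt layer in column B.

3.85 km

Take the compensation level at the base of the deeper column (depth z_c below the surface of column A) and equate Σ ρ_i t_i down to z_c; mantle fills any gap and the z_c terms cancel.
Column A: 35.4×2.68 + (z_c − 35.4)×3.32
Column B: 2.2×0 + x×2.94 + 22.4×2.7 + (z_c − 2.2 − 22.4 − x)×3.32
The z_c×3.32 term appears on both sides and cancels. Collect the known terms of each column as K = Σ(ρt)_known − 3.32 × (depth of known layers): K_A = 94.872 − 3.32×35.4 = −22.656; K_B = 60.48 − 3.32×(2.2 + 22.4) = −21.192.
Balance: K_A = K_B − x×(3.32 − 2.94), so x = (K_B − K_A)/(3.32 − 2.94) = 1.464/0.38 = 3.85 km.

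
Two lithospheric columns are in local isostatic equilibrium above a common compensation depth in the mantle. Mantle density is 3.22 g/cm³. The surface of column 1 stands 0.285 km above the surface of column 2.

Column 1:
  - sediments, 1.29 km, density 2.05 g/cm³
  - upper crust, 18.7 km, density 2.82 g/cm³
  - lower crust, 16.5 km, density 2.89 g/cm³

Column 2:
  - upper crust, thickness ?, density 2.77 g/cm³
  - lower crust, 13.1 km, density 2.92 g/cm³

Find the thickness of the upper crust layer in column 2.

Take the compensation level at the base of the deeper column (depth z_c below the surface of column 1) and equate Σ ρ_i t_i down to z_c; mantle fills any gap and the z_c terms cancel.
Column 1: 1.29×2.05 + 18.7×2.82 + 16.5×2.89 + (z_c − 36.49)×3.22
Column 2: 0.285×0 + x×2.77 + 13.1×2.92 + (z_c − 0.285 − 13.1 − x)×3.22
The z_c×3.22 term appears on both sides and cancels. Collect the known terms of each column as K = Σ(ρt)_known − 3.22 × (depth of known layers): K_1 = 103.0635 − 3.22×36.49 = −14.4343; K_2 = 38.252 − 3.22×(0.285 + 13.1) = −4.8477.
Balance: K_1 = K_2 − x×(3.22 − 2.77), so x = (K_2 − K_1)/(3.22 − 2.77) = 9.5866/0.45 = 21.3 km.

21.3 km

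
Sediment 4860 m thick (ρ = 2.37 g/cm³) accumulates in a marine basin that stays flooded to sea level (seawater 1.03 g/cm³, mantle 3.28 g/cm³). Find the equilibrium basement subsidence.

Submarine loading: the sediment displaces seawater, and the subsidence is in turn flooded, so s (ρ_m − ρ_w) = t (ρ_sed − ρ_w).
s = 4860 m × (2.37 − 1.03) / (3.28 − 1.03) = 2890 m.

2890 m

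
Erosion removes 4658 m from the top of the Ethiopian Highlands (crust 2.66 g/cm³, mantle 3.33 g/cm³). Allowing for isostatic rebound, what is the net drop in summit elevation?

937 m

Rebound u = e ρ_c/ρ_m = 4658 m × 2.66/3.33 = 3721 m.
Net surface drop = e − u = 4658 m − 3721 m = e (ρ_m − ρ_c)/ρ_m = 937 m.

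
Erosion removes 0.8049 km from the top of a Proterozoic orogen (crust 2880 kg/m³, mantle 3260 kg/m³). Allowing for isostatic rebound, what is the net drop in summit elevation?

Rebound u = e ρ_c/ρ_m = 0.8049 km × 2880/3260 = 0.7111 km.
Net surface drop = e − u = 0.8049 km − 0.7111 km = e (ρ_m − ρ_c)/ρ_m = 0.0938 km.

0.0938 km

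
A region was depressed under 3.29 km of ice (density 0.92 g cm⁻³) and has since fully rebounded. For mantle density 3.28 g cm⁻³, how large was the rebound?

Removing the load lets mantle flow back in; uplift u satisfies ρ_ice t = ρ_m u.
u = t ρ_ice/ρ_m = 3.29 km × 0.92/3.28 = 0.923 km.

0.923 km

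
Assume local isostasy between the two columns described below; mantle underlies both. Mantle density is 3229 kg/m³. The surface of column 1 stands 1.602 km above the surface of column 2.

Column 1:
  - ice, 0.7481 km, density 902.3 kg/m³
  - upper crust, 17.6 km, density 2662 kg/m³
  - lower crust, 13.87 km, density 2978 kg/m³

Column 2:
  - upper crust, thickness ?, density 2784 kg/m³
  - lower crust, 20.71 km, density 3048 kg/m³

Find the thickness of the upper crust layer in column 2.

14.1 km

Take the compensation level at the base of the deeper column (depth z_c below the surface of column 1) and equate Σ ρ_i t_i down to z_c; mantle fills any gap and the z_c terms cancel.
Column 1: 0.7481×902.3 + 17.6×2662 + 13.87×2978 + (z_c − 32.2181)×3229
Column 2: 1.602×0 + x×2784 + 20.71×3048 + (z_c − 1.602 − 20.71 − x)×3229
The z_c×3229 term appears on both sides and cancels. Collect the known terms of each column as K = Σ(ρt)_known − 3229 × (depth of known layers): K_1 = 88831.0706 − 3229×32.2181 = −15201.1743; K_2 = 63124.08 − 3229×(1.602 + 20.71) = −8921.368.
Balance: K_1 = K_2 − x×(3229 − 2784), so x = (K_2 − K_1)/(3229 − 2784) = 6279.81/445 = 14.1 km.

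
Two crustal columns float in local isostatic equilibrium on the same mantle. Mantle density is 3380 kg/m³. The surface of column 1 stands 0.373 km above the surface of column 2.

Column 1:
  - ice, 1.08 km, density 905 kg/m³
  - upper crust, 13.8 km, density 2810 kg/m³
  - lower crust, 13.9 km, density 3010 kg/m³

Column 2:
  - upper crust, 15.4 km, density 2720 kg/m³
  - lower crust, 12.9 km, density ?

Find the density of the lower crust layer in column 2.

Take the compensation level at the base of the deeper column (depth z_c below the surface of column 1) and equate Σ ρ_i t_i down to z_c; mantle fills any gap and the z_c terms cancel.
Column 1: 1.08×905 + 13.8×2810 + 13.9×3010 + (z_c − 28.78)×3380
Column 2: 0.373×0 + 15.4×2720 + 12.9×ρ + (z_c − 0.373 − 28.3)×3380
The z_c×3380 term appears on both sides and cancels. Collect the known terms of each column as K = Σ(ρt)_known − 3380 × (depth of known layers): K_1 = 81594.4 − 3380×28.78 = −15682; K_2 = 41888 − 3380×(0.373 + 28.3) = −55026.74.
Balance: K_1 = K_2 + 12.9×ρ, so ρ = (K_1 − K_2)/12.9 = 39344.7/12.9 = 3050 kg/m³.

3050 kg/m³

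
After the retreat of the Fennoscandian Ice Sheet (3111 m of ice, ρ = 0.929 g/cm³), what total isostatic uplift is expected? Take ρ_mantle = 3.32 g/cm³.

871 m

Removing the load lets mantle flow back in; uplift u satisfies ρ_ice t = ρ_m u.
u = t ρ_ice/ρ_m = 3111 m × 0.929/3.32 = 871 m.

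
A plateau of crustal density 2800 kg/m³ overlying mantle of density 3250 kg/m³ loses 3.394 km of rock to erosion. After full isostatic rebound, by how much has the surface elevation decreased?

Rebound u = e ρ_c/ρ_m = 3.394 km × 2800/3250 = 2.924 km.
Net surface drop = e − u = 3.394 km − 2.924 km = e (ρ_m − ρ_c)/ρ_m = 0.47 km.

0.47 km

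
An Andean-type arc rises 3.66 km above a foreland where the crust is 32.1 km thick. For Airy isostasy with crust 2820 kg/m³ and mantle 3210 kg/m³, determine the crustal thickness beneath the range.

62.2 km

Root depth r = h ρ_c / (ρ_m − ρ_c) = 3.66 km × 2820 / 390 = 26.46 km.
Total thickness = T + h + r = 32.1 km + 3.66 km + 26.46 km = 62.2 km.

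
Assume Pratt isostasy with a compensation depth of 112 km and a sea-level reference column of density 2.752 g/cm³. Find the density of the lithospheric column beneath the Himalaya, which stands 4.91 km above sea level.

Pratt balance: ρ_ref D = ρ (D + h).
ρ = ρ_ref D/(D + h) = 2.752 × 112 km/(112 km + 4.91 km) = 2.64 g/cm³.

2.64 g/cm³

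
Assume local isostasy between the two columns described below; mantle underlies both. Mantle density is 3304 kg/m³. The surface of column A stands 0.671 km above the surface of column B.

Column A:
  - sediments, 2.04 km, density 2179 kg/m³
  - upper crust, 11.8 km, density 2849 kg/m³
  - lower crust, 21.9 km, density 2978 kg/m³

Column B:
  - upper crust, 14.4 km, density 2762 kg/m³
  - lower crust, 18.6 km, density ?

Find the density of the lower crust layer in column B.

Take the compensation level at the base of the deeper column (depth z_c below the surface of column A) and equate Σ ρ_i t_i down to z_c; mantle fills any gap and the z_c terms cancel.
Column A: 2.04×2179 + 11.8×2849 + 21.9×2978 + (z_c − 35.74)×3304
Column B: 0.671×0 + 14.4×2762 + 18.6×ρ + (z_c − 0.671 − 33)×3304
The z_c×3304 term appears on both sides and cancels. Collect the known terms of each column as K = Σ(ρt)_known − 3304 × (depth of known layers): K_A = 103281.56 − 3304×35.74 = −14803.4; K_B = 39772.8 − 3304×(0.671 + 33) = −71476.184.
Balance: K_A = K_B + 18.6×ρ, so ρ = (K_A − K_B)/18.6 = 56672.8/18.6 = 3050 kg/m³.

3050 kg/m³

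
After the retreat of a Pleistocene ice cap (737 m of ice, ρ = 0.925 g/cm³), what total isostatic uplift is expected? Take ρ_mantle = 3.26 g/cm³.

209 m

Removing the load lets mantle flow back in; uplift u satisfies ρ_ice t = ρ_m u.
u = t ρ_ice/ρ_m = 737 m × 0.925/3.26 = 209 m.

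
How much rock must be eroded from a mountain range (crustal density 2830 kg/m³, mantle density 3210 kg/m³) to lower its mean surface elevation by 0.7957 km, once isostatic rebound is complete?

6.72 km

Net drop Δ = e − u = e − e ρ_c/ρ_m = e (ρ_m − ρ_c)/ρ_m.
e = Δ ρ_m/(ρ_m − ρ_c) = 0.7957 km × 3210/380 = 6.72 km.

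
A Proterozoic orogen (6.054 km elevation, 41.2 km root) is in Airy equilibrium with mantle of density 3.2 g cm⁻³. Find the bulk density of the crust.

2.79 g cm⁻³

ρ_c h = (ρ_m − ρ_c) r → ρ_c (h + r) = ρ_m r → ρ_c = ρ_m r / (h + r).
ρ_c = 3.2 × 41.2 km / (6.054 km + 41.2 km) = 2.79 g cm⁻³.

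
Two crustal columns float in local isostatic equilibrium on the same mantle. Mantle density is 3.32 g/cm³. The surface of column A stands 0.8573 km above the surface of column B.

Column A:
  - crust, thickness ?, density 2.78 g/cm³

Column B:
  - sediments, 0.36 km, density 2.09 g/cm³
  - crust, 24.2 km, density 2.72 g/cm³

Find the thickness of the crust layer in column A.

33 km

Take the compensation level at the base of the deeper column (depth z_c below the surface of column A) and equate Σ ρ_i t_i down to z_c; mantle fills any gap and the z_c terms cancel.
Column A: x×2.78 + (z_c − 0 − x)×3.32
Column B: 0.8573×0 + 0.36×2.09 + 24.2×2.72 + (z_c − 0.8573 − 24.56)×3.32
The z_c×3.32 term appears on both sides and cancels. Collect the known terms of each column as K = Σ(ρt)_known − 3.32 × (depth of known layers): K_A = 0 − 3.32×0 = 0; K_B = 66.5764 − 3.32×(0.8573 + 24.56) = −17.809036.
Balance: K_A − x×(3.32 − 2.78) = K_B, so x = (K_A − K_B)/(3.32 − 2.78) = 17.809/0.54 = 33 km.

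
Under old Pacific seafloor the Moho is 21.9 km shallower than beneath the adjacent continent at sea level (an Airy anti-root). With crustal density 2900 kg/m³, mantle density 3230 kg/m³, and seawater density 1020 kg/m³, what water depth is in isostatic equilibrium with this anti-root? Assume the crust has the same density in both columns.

Replacing a thickness d of crust by seawater at the top must be balanced by replacing crust with mantle at the base: d (ρ_c − ρ_w) = a (ρ_m − ρ_c).
d = a (ρ_m − ρ_c)/(ρ_c − ρ_w) = 21.9 km × 330/1880 = 3.84 km.

3.84 km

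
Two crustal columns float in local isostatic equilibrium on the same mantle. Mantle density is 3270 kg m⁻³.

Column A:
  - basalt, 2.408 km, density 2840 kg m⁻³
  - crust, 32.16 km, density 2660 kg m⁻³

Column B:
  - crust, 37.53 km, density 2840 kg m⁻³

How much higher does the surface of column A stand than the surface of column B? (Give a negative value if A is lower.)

1.38 km

For any compensation level in the mantle, the mantle terms cancel and isostasy reduces to e = (Σt_A − Σt_B) − (Σ(ρt)_A − Σ(ρt)_B) / ρ_m.
Σt_A = 34.568 km; Σt_B = 37.53 km; Σ(ρt)_A = 92384.32; Σ(ρt)_B = 106585.2 (in km·kg m⁻³).
e = (34.568 − 37.53) − (92384.32 − 106585.2) / 3270 = 1.38 km.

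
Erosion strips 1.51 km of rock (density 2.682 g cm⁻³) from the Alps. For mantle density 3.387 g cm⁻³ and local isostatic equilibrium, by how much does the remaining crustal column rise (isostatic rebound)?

1.2 km

Unloading: uplift u = e ρ_c/ρ_m = 1.51 km × 2.682/3.387 = 1.2 km.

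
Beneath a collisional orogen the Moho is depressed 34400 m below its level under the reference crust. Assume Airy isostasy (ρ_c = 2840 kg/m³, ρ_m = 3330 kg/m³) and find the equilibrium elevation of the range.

In Airy isostatic equilibrium: ρ_c h = (ρ_m − ρ_c) r.
h = r (ρ_m − ρ_c) / ρ_c = 34400 m × (3330 − 2840) / 2840 = 5940 m.

5940 m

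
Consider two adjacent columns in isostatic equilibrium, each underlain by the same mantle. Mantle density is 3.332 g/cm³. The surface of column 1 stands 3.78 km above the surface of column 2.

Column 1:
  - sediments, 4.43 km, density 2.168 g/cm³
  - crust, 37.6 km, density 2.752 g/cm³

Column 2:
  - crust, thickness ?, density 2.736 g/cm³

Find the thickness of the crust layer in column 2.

24.1 km

Take the compensation level at the base of the deeper column (depth z_c below the surface of column 1) and equate Σ ρ_i t_i down to z_c; mantle fills any gap and the z_c terms cancel.
Column 1: 4.43×2.168 + 37.6×2.752 + (z_c − 42.03)×3.332
Column 2: 3.78×0 + x×2.736 + (z_c − 3.78 − 0 − x)×3.332
The z_c×3.332 term appears on both sides and cancels. Collect the known terms of each column as K = Σ(ρt)_known − 3.332 × (depth of known layers): K_1 = 113.07944 − 3.332×42.03 = −26.96452; K_2 = 0 − 3.332×(3.78 + 0) = −12.59496.
Balance: K_1 = K_2 − x×(3.332 − 2.736), so x = (K_2 − K_1)/(3.332 − 2.736) = 14.3696/0.596 = 24.1 km.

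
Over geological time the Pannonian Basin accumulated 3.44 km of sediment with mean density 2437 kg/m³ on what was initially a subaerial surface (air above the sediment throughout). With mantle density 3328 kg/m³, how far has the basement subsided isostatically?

2.52 km

Subaerial load: s = t ρ_sed / ρ_m = 3.44 km × 2437/3328 = 2.52 km.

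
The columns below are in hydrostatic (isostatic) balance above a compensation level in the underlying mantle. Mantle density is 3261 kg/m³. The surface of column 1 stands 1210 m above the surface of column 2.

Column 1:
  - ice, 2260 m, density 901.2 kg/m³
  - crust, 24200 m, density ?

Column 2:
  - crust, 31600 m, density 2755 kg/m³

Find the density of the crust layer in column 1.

2660 kg/m³

Take the compensation level at the base of the deeper column (depth z_c below the surface of column 1) and equate Σ ρ_i t_i down to z_c; mantle fills any gap and the z_c terms cancel.
Column 1: 2260×901.2 + 24200×ρ + (z_c − 26460)×3261
Column 2: 1210×0 + 31600×2755 + (z_c − 1210 − 31600)×3261
The z_c×3261 term appears on both sides and cancels. Collect the known terms of each column as K = Σ(ρt)_known − 3261 × (depth of known layers): K_1 = 2036712 − 3261×26460 = −84249348; K_2 = 87058000 − 3261×(1210 + 31600) = −19935410.
Balance: K_1 + 24200×ρ = K_2, so ρ = (K_2 − K_1)/24200 = 64313900/24200 = 2660 kg/m³.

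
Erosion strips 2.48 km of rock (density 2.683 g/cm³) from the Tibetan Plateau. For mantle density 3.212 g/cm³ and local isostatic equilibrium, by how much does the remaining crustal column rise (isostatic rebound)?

2.07 km

Unloading: uplift u = e ρ_c/ρ_m = 2.48 km × 2.683/3.212 = 2.07 km.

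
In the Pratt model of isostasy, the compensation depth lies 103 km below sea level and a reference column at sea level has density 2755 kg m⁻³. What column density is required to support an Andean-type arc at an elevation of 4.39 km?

Pratt balance: ρ_ref D = ρ (D + h).
ρ = ρ_ref D/(D + h) = 2755 × 103 km/(103 km + 4.39 km) = 2640 kg m⁻³.

2640 kg m⁻³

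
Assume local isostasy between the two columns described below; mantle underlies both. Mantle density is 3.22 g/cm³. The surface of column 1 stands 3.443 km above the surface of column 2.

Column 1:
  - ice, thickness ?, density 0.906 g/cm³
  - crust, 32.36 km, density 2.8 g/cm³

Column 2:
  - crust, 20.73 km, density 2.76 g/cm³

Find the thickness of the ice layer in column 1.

3.04 km

Take the compensation level at the base of the deeper column (depth z_c below the surface of column 1) and equate Σ ρ_i t_i down to z_c; mantle fills any gap and the z_c terms cancel.
Column 1: x×0.906 + 32.36×2.8 + (z_c − 32.36 − x)×3.22
Column 2: 3.443×0 + 20.73×2.76 + (z_c − 3.443 − 20.73)×3.22
The z_c×3.22 term appears on both sides and cancels. Collect the known terms of each column as K = Σ(ρt)_known − 3.22 × (depth of known layers): K_1 = 90.608 − 3.22×32.36 = −13.5912; K_2 = 57.2148 − 3.22×(3.443 + 20.73) = −20.62226.
Balance: K_1 − x×(3.22 − 0.906) = K_2, so x = (K_1 − K_2)/(3.22 − 0.906) = 7.03106/2.314 = 3.04 km.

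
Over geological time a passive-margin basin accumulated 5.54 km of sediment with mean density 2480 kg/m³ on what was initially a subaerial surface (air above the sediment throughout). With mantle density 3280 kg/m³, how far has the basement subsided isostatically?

4.19 km

Subaerial load: s = t ρ_sed / ρ_m = 5.54 km × 2480/3280 = 4.19 km.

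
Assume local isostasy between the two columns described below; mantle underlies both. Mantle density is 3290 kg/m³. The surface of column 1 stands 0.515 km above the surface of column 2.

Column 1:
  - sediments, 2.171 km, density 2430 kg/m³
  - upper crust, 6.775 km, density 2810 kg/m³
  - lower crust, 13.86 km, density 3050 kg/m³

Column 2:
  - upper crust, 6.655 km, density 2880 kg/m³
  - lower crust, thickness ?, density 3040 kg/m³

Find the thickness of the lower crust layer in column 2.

16.1 km

Take the compensation level at the base of the deeper column (depth z_c below the surface of column 1) and equate Σ ρ_i t_i down to z_c; mantle fills any gap and the z_c terms cancel.
Column 1: 2.171×2430 + 6.775×2810 + 13.86×3050 + (z_c − 22.806)×3290
Column 2: 0.515×0 + 6.655×2880 + x×3040 + (z_c − 0.515 − 6.655 − x)×3290
The z_c×3290 term appears on both sides and cancels. Collect the known terms of each column as K = Σ(ρt)_known − 3290 × (depth of known layers): K_1 = 66586.28 − 3290×22.806 = −8445.46; K_2 = 19166.4 − 3290×(0.515 + 6.655) = −4422.9.
Balance: K_1 = K_2 − x×(3290 − 3040), so x = (K_2 − K_1)/(3290 − 3040) = 4022.56/250 = 16.1 km.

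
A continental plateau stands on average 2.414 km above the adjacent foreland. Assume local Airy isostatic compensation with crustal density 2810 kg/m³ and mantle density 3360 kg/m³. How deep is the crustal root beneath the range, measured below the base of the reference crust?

12.3 km

Equating mass per unit area of the two columns: the weight of the topography is balanced by the buoyancy of the root, ρ_c h = (ρ_m − ρ_c) r.
r = h · ρ_c / (ρ_m − ρ_c) = 2.414 km × 2810 / (3360 − 2810) = 12.3 km.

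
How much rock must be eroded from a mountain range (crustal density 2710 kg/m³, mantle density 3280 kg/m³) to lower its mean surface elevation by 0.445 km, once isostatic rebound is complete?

2.56 km

Net drop Δ = e − u = e − e ρ_c/ρ_m = e (ρ_m − ρ_c)/ρ_m.
e = Δ ρ_m/(ρ_m − ρ_c) = 0.445 km × 3280/570 = 2.56 km.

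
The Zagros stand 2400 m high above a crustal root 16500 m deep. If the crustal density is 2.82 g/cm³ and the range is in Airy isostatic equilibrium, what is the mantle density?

3.23 g/cm³

Airy balance: ρ_c h = (ρ_m − ρ_c) r → ρ_m = ρ_c (1 + h/r).
ρ_m = 2.82 × (1 + 2400 m/16500 m) = 3.23 g/cm³.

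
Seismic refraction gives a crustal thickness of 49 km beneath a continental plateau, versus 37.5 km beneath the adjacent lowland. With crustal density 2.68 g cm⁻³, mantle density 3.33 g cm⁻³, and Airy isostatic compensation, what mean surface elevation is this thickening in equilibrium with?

2.24 km

Excess crust Δ = 49 km − 37.5 km = 11.5 km, split between elevation h and root r with h + r = Δ.
Airy balance ρ_c h = (ρ_m − ρ_c) r gives r = h ρ_c/(ρ_m − ρ_c), so h (1 + ρ_c/(ρ_m − ρ_c)) = Δ, i.e. h = Δ (ρ_m − ρ_c)/ρ_m.
h = 11.5 km × 0.65/3.33 = 2.24 km.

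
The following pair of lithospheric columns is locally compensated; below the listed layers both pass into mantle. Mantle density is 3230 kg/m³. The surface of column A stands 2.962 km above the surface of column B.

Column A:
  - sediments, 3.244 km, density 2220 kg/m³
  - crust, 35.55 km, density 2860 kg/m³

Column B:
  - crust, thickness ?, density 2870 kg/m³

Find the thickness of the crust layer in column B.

19.1 km

Take the compensation level at the base of the deeper column (depth z_c below the surface of column A) and equate Σ ρ_i t_i down to z_c; mantle fills any gap and the z_c terms cancel.
Column A: 3.244×2220 + 35.55×2860 + (z_c − 38.794)×3230
Column B: 2.962×0 + x×2870 + (z_c − 2.962 − 0 − x)×3230
The z_c×3230 term appears on both sides and cancels. Collect the known terms of each column as K = Σ(ρt)_known − 3230 × (depth of known layers): K_A = 108874.68 − 3230×38.794 = −16429.94; K_B = 0 − 3230×(2.962 + 0) = −9567.26.
Balance: K_A = K_B − x×(3230 − 2870), so x = (K_B − K_A)/(3230 − 2870) = 6862.68/360 = 19.1 km.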